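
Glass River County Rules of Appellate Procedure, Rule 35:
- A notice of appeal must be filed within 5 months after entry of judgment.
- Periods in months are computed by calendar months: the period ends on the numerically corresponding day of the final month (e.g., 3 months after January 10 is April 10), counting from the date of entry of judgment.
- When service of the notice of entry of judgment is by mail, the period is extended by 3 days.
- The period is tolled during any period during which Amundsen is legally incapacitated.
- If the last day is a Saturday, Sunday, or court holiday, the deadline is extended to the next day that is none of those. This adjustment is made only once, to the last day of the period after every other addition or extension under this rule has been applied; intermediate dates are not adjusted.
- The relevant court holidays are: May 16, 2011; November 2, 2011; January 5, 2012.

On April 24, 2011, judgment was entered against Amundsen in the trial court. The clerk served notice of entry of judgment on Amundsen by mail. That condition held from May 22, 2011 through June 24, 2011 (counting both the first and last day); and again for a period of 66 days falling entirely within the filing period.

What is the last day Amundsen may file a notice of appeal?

5 months after April 24, 2011 is September 24, 2011.
Service was by mail, adding 3 days: September 24, 2011 + 3 days = September 27, 2011.
From May 22, 2011 through June 24, 2011 inclusive is 34 days; tolling adds 34 days: September 27, 2011 + 34 days = October 31, 2011.
Tolling adds 66 days: October 31, 2011 + 66 days = January 5, 2012.
January 5, 2012 is a listed holiday. The next qualifying day is January 6, 2012.

January 6, 2012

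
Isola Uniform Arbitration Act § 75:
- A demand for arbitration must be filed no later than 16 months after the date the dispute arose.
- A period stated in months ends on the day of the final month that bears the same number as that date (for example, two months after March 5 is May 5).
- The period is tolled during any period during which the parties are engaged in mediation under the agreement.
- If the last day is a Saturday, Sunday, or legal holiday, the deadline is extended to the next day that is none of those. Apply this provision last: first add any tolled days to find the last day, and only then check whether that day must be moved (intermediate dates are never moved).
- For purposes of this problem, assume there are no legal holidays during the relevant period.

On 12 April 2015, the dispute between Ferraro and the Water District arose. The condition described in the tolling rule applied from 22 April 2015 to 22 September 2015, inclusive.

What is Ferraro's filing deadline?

January 13, 2017

16 months after 12 April 2015 is August 12, 2016.
From April 22, 2015 through September 22, 2015 inclusive is 154 days; tolling adds 154 days: August 12, 2016 + 154 days = January 13, 2017.
January 13, 2017 is a Friday and not a legal holiday, so no extension applies.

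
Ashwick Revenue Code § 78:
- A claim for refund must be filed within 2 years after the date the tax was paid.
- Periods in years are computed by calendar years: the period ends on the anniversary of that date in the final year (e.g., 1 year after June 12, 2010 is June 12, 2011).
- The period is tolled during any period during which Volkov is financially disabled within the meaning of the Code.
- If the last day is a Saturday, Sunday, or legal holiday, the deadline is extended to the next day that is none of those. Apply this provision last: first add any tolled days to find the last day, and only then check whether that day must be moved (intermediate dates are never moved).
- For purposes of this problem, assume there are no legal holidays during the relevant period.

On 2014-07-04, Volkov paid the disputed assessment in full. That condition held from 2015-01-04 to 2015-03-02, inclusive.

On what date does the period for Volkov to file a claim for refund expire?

August 31, 2016

2 years after 2014-07-04 is July 4, 2016.
From January 4, 2015 through March 2, 2015 inclusive is 58 days; tolling adds 58 days: July 4, 2016 + 58 days = August 31, 2016.
August 31, 2016 is a Wednesday and not a legal holiday, so no extension applies.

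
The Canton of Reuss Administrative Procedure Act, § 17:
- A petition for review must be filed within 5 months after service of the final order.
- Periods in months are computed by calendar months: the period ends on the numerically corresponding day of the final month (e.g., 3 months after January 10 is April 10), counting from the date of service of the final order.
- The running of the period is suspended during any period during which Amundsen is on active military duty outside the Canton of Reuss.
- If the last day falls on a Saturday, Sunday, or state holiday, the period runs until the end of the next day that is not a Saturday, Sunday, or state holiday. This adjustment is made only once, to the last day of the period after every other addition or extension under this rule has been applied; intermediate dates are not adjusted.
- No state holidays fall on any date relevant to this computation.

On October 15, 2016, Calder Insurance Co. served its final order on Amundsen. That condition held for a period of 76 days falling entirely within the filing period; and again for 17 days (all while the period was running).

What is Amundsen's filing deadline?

June 16, 2017

5 months after October 15, 2016 is March 15, 2017.
Tolling adds 76 days: March 15, 2017 + 76 days = May 30, 2017.
Tolling adds 17 days: May 30, 2017 + 17 days = June 16, 2017.
June 16, 2017 is a Friday and not a state holiday, so no extension applies.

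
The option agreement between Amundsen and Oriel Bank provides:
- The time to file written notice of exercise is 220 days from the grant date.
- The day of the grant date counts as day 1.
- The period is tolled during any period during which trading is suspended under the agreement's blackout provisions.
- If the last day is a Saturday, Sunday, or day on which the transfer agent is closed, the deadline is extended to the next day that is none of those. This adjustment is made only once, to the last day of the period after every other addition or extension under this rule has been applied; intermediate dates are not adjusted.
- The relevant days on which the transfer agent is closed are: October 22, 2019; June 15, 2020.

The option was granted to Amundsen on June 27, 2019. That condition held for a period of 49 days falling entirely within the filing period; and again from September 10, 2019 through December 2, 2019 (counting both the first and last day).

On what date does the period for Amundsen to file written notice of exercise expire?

June 16, 2020

Counting June 27, 2019 as day 1, day 220 is February 1, 2020.
Tolling adds 49 days: February 1, 2020 + 49 days = March 21, 2020.
From September 10, 2019 through December 2, 2019 inclusive is 84 days; tolling adds 84 days: March 21, 2020 + 84 days = June 13, 2020.
June 13, 2020 is Saturday; June 14, 2020 is Sunday; June 15, 2020 is a listed holiday. The next qualifying day is June 16, 2020.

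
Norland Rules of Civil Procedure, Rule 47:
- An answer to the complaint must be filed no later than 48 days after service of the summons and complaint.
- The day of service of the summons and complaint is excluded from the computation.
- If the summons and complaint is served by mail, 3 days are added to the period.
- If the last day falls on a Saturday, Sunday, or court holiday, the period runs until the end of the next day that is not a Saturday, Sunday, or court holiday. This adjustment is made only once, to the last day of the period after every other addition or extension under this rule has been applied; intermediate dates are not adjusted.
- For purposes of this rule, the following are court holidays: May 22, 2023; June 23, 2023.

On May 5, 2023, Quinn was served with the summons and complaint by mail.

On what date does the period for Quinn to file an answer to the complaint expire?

June 26, 2023

48 days after May 5, 2023 is June 22, 2023.
Service was by mail, adding 3 days: June 22, 2023 + 3 days = June 25, 2023.
June 25, 2023 is Sunday. The next qualifying day is June 26, 2023.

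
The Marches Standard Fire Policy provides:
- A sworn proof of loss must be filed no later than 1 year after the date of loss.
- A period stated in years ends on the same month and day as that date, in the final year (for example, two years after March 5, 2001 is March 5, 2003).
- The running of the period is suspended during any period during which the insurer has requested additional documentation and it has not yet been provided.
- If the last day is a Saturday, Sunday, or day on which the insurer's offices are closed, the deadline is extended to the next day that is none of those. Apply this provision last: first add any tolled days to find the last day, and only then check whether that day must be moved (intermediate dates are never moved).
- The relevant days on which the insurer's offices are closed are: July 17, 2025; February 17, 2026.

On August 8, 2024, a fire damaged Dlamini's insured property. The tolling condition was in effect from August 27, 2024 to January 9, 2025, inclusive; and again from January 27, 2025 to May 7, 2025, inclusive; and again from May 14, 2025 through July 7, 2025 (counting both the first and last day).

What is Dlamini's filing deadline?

1 year after August 8, 2024 is August 8, 2025.
From August 27, 2024 through January 9, 2025 inclusive is 136 days; tolling adds 136 days: August 8, 2025 + 136 days = December 22, 2025.
From January 27, 2025 through May 7, 2025 inclusive is 101 days; tolling adds 101 days: December 22, 2025 + 101 days = April 2, 2026.
From May 14, 2025 through July 7, 2025 inclusive is 55 days; tolling adds 55 days: April 2, 2026 + 55 days = May 27, 2026.
May 27, 2026 is a Wednesday and not a day on which the insurer's offices are closed, so no extension applies.

May 27, 2026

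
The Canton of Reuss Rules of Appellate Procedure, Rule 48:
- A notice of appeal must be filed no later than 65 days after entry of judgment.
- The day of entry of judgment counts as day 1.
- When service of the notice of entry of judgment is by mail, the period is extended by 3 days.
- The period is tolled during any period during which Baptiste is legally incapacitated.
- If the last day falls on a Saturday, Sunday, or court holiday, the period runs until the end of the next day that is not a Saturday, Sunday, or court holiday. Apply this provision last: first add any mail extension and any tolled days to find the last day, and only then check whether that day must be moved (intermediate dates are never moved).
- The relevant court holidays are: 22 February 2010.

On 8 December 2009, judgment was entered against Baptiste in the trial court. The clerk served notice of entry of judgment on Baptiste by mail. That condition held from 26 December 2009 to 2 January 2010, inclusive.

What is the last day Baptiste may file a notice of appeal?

Counting 8 December 2009 as day 1, day 65 is February 10, 2010.
Service was by mail, adding 3 days: February 10, 2010 + 3 days = February 13, 2010.
From December 26, 2009 through January 2, 2010 inclusive is 8 days; tolling adds 8 days: February 13, 2010 + 8 days = February 21, 2010.
February 21, 2010 is Sunday; February 22, 2010 is a listed holiday. The next qualifying day is February 23, 2010.

February 23, 2010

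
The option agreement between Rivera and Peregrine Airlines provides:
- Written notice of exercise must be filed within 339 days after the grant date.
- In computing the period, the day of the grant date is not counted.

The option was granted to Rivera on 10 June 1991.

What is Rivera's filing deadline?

339 days after 10 June 1991 is May 14, 1992.

May 14, 1992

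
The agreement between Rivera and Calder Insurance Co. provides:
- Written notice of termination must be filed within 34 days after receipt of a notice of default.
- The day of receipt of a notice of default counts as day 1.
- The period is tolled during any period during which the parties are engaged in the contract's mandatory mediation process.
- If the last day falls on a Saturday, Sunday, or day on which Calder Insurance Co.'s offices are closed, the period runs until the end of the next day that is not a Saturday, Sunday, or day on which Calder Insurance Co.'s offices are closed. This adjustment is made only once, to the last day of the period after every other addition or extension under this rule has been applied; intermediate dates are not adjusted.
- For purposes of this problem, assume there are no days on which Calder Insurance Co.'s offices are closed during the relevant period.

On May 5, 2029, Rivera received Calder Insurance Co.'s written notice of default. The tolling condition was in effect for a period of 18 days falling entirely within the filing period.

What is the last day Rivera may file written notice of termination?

Counting May 5, 2029 as day 1, day 34 is June 7, 2029.
Tolling adds 18 days: June 7, 2029 + 18 days = June 25, 2029.
June 25, 2029 is a Monday and not a day on which Calder Insurance Co.'s offices are closed, so no extension applies.

June 25, 2029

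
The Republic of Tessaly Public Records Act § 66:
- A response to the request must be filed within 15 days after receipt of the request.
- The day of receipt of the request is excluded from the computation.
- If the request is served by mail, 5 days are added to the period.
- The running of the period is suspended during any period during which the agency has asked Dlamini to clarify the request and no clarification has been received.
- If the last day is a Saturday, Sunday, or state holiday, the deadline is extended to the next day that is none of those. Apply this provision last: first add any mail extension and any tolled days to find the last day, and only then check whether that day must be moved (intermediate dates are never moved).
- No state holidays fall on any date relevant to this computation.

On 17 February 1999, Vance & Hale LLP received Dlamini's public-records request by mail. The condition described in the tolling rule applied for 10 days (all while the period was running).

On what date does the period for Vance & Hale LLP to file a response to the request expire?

15 days after 17 February 1999 is March 4, 1999.
Service was by mail, adding 5 days: March 4, 1999 + 5 days = March 9, 1999.
Tolling adds 10 days: March 9, 1999 + 10 days = March 19, 1999.
March 19, 1999 is a Friday and not a state holiday, so no extension applies.

March 19, 1999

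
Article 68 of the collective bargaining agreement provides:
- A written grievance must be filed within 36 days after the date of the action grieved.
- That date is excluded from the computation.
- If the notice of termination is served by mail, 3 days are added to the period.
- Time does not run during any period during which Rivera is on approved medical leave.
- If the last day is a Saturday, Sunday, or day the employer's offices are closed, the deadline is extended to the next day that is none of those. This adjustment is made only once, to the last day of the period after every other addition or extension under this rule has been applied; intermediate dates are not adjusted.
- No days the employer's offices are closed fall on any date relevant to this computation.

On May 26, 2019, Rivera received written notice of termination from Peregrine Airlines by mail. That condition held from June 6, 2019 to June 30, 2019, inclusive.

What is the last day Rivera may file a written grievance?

36 days after May 26, 2019 is July 1, 2019.
Service was by mail, adding 3 days: July 1, 2019 + 3 days = July 4, 2019.
From June 6, 2019 through June 30, 2019 inclusive is 25 days; tolling adds 25 days: July 4, 2019 + 25 days = July 29, 2019.
July 29, 2019 is a Monday and not a day the employer's offices are closed, so no extension applies.

July 29, 2019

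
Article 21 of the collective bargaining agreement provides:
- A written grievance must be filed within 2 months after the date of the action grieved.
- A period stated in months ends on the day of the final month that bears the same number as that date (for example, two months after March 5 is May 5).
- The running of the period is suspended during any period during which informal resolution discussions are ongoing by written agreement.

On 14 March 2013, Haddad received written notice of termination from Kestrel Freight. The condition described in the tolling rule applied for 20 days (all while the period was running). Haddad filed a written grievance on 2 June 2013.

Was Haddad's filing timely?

Yes

2 months after 14 March 2013 is May 14, 2013.
Tolling adds 20 days: May 14, 2013 + 20 days = June 3, 2013.
The deadline is June 3, 2013; the filing on June 2, 2013 is on or before that date.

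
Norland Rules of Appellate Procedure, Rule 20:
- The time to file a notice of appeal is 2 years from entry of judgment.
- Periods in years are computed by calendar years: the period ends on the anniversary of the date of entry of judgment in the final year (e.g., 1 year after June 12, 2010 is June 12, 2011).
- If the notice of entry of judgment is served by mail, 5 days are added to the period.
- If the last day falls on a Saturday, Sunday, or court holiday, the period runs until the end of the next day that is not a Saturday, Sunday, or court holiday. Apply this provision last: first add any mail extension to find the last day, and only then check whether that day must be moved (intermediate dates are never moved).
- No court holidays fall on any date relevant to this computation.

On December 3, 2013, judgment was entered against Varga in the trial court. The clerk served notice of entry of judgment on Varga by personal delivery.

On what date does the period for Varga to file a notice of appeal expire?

December 3, 2015

2 years after December 3, 2013 is December 3, 2015.
Service was not by mail, so no mail extension applies.
December 3, 2015 is a Thursday and not a court holiday, so no extension applies.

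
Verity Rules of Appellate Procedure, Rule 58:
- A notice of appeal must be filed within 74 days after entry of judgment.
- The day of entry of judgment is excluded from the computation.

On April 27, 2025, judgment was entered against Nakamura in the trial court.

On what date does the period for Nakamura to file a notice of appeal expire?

74 days after April 27, 2025 is July 10, 2025.

July 10, 2025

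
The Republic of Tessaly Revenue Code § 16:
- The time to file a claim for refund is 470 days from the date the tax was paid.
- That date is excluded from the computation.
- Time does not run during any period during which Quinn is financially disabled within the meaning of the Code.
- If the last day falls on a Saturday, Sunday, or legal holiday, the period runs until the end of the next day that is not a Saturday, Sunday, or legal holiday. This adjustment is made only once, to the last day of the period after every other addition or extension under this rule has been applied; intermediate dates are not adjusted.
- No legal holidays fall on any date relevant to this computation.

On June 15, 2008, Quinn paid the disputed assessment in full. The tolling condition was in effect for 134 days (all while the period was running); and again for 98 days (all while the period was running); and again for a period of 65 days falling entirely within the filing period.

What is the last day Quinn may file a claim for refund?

470 days after June 15, 2008 is September 28, 2009.
Tolling adds 134 days: September 28, 2009 + 134 days = February 9, 2010.
Tolling adds 98 days: February 9, 2010 + 98 days = May 18, 2010.
Tolling adds 65 days: May 18, 2010 + 65 days = July 22, 2010.
July 22, 2010 is a Thursday and not a legal holiday, so no extension applies.

July 22, 2010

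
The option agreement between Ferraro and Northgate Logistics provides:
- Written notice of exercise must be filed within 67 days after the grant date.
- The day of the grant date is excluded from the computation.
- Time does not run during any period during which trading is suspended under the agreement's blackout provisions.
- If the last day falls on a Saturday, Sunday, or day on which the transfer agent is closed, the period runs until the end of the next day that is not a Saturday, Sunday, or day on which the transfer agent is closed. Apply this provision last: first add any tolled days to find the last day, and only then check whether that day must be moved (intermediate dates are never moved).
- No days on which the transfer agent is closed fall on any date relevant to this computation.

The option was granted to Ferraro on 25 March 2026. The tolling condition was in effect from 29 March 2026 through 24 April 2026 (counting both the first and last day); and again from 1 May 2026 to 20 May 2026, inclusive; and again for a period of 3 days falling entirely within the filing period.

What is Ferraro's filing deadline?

67 days after 25 March 2026 is May 31, 2026.
From March 29, 2026 through April 24, 2026 inclusive is 27 days; tolling adds 27 days: May 31, 2026 + 27 days = June 27, 2026.
From May 1, 2026 through May 20, 2026 inclusive is 20 days; tolling adds 20 days: June 27, 2026 + 20 days = July 17, 2026.
Tolling adds 3 days: July 17, 2026 + 3 days = July 20, 2026.
July 20, 2026 is a Monday and not a day on which the transfer agent is closed, so no extension applies.

July 20, 2026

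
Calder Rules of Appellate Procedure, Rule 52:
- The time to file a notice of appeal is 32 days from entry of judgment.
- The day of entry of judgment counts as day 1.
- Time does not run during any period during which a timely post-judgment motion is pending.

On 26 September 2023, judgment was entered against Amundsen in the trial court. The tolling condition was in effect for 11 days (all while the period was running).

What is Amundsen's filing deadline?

November 7, 2023

Counting 26 September 2023 as day 1, day 32 is October 27, 2023.
Tolling adds 11 days: October 27, 2023 + 11 days = November 7, 2023.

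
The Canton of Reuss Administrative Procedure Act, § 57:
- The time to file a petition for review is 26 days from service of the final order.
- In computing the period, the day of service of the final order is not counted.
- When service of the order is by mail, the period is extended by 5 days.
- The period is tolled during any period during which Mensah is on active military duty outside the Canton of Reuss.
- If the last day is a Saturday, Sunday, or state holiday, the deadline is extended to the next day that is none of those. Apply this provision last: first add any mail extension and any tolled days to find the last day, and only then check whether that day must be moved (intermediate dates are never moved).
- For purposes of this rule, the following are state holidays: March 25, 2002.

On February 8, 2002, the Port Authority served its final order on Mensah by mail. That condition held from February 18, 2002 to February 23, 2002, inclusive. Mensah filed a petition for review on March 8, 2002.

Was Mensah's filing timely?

26 days after February 8, 2002 is March 6, 2002.
Service was by mail, adding 5 days: March 6, 2002 + 5 days = March 11, 2002.
From February 18, 2002 through February 23, 2002 inclusive is 6 days; tolling adds 6 days: March 11, 2002 + 6 days = March 17, 2002.
March 17, 2002 is Sunday. The next qualifying day is March 18, 2002.
The deadline is March 18, 2002; the filing on March 8, 2002 is on or before that date.

Yes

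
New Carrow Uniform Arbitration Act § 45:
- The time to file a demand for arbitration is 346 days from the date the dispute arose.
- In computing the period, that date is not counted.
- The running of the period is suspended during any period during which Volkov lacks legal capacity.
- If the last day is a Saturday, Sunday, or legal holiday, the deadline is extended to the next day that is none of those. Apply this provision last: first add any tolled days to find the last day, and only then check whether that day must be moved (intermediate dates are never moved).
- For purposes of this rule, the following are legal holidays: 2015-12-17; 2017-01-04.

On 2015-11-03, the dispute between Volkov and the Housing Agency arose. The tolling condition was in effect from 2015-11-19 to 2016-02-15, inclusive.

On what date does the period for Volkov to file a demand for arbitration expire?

346 days after 2015-11-03 is October 14, 2016.
From November 19, 2015 through February 15, 2016 inclusive is 89 days; tolling adds 89 days: October 14, 2016 + 89 days = January 11, 2017.
January 11, 2017 is a Wednesday and not a legal holiday, so no extension applies.

January 11, 2017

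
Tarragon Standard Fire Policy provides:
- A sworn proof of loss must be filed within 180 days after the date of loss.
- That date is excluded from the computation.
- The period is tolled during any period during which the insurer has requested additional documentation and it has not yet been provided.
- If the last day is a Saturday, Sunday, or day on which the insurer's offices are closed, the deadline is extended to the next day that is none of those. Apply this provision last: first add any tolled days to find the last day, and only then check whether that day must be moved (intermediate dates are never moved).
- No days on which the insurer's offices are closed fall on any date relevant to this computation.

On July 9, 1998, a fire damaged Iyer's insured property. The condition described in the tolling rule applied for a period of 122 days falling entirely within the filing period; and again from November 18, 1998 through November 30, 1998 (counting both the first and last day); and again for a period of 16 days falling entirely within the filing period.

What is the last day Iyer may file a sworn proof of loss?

June 7, 1999

180 days after July 9, 1998 is January 5, 1999.
Tolling adds 122 days: January 5, 1999 + 122 days = May 7, 1999.
From November 18, 1998 through November 30, 1998 inclusive is 13 days; tolling adds 13 days: May 7, 1999 + 13 days = May 20, 1999.
Tolling adds 16 days: May 20, 1999 + 16 days = June 5, 1999.
June 5, 1999 is Saturday; June 6, 1999 is Sunday. The next qualifying day is June 7, 1999.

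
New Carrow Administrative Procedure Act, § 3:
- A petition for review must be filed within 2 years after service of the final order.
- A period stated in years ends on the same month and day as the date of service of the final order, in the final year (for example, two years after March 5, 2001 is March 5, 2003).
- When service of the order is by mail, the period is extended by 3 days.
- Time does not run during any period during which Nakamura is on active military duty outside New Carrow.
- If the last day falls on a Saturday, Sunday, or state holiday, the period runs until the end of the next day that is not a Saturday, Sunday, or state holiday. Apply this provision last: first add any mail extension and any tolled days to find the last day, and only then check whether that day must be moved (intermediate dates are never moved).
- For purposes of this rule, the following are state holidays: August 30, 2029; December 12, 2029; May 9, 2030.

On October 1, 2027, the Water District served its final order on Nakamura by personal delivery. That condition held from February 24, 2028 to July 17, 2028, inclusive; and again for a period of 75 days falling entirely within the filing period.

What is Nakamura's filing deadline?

May 10, 2030

2 years after October 1, 2027 is October 1, 2029.
Service was not by mail, so no mail extension applies.
From February 24, 2028 through July 17, 2028 inclusive is 145 days; tolling adds 145 days: October 1, 2029 + 145 days = February 23, 2030.
Tolling adds 75 days: February 23, 2030 + 75 days = May 9, 2030.
May 9, 2030 is a listed holiday. The next qualifying day is May 10, 2030.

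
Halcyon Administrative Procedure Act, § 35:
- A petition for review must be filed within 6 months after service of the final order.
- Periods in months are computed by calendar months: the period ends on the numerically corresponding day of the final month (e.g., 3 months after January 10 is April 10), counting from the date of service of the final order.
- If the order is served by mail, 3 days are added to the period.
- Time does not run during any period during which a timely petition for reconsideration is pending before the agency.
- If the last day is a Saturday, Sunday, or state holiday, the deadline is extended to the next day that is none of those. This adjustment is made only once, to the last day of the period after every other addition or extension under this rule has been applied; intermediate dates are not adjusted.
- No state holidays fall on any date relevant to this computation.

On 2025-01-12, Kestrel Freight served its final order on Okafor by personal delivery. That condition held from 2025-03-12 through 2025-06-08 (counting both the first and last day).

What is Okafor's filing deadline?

October 9, 2025

6 months after 2025-01-12 is July 12, 2025.
Service was not by mail, so no mail extension applies.
From March 12, 2025 through June 8, 2025 inclusive is 89 days; tolling adds 89 days: July 12, 2025 + 89 days = October 9, 2025.
October 9, 2025 is a Thursday and not a state holiday, so no extension applies.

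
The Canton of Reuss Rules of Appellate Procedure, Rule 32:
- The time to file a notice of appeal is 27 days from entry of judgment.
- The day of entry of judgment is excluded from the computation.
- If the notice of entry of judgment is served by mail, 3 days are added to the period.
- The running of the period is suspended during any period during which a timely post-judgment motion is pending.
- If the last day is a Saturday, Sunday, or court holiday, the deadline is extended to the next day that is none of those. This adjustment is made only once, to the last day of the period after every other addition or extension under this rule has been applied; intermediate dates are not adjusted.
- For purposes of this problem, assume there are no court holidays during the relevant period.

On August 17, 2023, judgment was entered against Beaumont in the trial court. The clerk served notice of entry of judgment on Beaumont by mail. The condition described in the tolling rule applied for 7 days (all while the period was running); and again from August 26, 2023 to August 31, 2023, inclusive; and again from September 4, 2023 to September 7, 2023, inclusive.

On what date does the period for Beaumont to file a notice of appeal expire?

October 3, 2023

27 days after August 17, 2023 is September 13, 2023.
Service was by mail, adding 3 days: September 13, 2023 + 3 days = September 16, 2023.
Tolling adds 7 days: September 16, 2023 + 7 days = September 23, 2023.
From August 26, 2023 through August 31, 2023 inclusive is 6 days; tolling adds 6 days: September 23, 2023 + 6 days = September 29, 2023.
From September 4, 2023 through September 7, 2023 inclusive is 4 days; tolling adds 4 days: September 29, 2023 + 4 days = October 3, 2023.
October 3, 2023 is a Tuesday and not a court holiday, so no extension applies.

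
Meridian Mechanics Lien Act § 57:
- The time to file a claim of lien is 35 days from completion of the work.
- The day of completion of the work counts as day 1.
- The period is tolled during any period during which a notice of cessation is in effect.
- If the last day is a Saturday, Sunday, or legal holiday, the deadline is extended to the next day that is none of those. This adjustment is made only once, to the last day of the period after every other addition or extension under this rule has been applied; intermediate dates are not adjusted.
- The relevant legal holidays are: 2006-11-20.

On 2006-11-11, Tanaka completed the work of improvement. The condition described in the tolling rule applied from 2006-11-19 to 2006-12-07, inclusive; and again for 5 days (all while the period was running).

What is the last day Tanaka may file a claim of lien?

January 8, 2007

Counting 2006-11-11 as day 1, day 35 is December 15, 2006.
From November 19, 2006 through December 7, 2006 inclusive is 19 days; tolling adds 19 days: December 15, 2006 + 19 days = January 3, 2007.
Tolling adds 5 days: January 3, 2007 + 5 days = January 8, 2007.
January 8, 2007 is a Monday and not a legal holiday, so no extension applies.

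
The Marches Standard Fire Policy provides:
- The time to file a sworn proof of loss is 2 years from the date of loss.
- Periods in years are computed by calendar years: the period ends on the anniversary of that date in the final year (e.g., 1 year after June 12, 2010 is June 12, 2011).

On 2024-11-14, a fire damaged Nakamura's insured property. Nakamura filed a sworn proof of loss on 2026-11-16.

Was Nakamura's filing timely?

2 years after 2024-11-14 is November 14, 2026.
The deadline is November 14, 2026; the filing on November 16, 2026 is after that date.

No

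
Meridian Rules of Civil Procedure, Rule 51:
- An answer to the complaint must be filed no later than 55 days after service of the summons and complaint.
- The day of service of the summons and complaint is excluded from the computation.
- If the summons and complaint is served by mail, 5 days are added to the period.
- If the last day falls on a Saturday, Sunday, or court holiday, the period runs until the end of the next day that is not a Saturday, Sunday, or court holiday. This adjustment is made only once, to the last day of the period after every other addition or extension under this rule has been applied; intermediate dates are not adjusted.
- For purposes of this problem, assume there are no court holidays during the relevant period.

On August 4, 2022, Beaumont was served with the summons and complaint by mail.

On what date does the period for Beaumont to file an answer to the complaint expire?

October 3, 2022

55 days after August 4, 2022 is September 28, 2022.
Service was by mail, adding 5 days: September 28, 2022 + 5 days = October 3, 2022.
October 3, 2022 is a Monday and not a court holiday, so no extension applies.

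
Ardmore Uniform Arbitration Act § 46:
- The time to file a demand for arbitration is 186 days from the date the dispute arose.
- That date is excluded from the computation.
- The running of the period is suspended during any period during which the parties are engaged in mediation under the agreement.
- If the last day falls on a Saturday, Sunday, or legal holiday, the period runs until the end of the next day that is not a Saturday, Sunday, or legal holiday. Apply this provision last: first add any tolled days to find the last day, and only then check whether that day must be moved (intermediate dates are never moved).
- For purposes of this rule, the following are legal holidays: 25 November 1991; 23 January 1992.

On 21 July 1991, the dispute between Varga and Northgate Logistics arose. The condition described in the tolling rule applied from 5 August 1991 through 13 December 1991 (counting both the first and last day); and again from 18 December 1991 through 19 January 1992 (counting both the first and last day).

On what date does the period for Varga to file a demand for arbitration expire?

July 6, 1992

186 days after 21 July 1991 is January 23, 1992.
From August 5, 1991 through December 13, 1991 inclusive is 131 days; tolling adds 131 days: January 23, 1992 + 131 days = June 2, 1992.
From December 18, 1991 through January 19, 1992 inclusive is 33 days; tolling adds 33 days: June 2, 1992 + 33 days = July 5, 1992.
July 5, 1992 is Sunday. The next qualifying day is July 6, 1992.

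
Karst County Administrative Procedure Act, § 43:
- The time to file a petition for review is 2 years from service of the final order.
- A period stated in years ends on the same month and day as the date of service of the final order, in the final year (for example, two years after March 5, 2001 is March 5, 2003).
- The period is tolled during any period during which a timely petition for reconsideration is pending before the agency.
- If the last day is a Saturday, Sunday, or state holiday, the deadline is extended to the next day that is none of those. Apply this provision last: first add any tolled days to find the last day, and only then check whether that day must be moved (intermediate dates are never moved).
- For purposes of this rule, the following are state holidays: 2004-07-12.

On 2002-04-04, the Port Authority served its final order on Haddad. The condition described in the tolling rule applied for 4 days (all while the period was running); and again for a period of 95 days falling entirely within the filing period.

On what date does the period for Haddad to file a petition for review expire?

July 13, 2004

2 years after 2002-04-04 is April 4, 2004.
Tolling adds 4 days: April 4, 2004 + 4 days = April 8, 2004.
Tolling adds 95 days: April 8, 2004 + 95 days = July 12, 2004.
July 12, 2004 is a listed holiday. The next qualifying day is July 13, 2004.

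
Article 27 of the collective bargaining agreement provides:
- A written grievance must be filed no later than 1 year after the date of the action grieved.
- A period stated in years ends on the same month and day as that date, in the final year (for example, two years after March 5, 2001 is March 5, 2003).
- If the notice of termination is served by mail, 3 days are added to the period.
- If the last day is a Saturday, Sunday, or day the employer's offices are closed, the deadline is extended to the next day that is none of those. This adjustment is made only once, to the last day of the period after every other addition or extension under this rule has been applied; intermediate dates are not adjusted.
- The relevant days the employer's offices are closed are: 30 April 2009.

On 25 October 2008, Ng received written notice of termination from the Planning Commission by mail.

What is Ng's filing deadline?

1 year after 25 October 2008 is October 25, 2009.
Service was by mail, adding 3 days: October 25, 2009 + 3 days = October 28, 2009.
October 28, 2009 is a Wednesday and not a day the employer's offices are closed, so no extension applies.

October 28, 2009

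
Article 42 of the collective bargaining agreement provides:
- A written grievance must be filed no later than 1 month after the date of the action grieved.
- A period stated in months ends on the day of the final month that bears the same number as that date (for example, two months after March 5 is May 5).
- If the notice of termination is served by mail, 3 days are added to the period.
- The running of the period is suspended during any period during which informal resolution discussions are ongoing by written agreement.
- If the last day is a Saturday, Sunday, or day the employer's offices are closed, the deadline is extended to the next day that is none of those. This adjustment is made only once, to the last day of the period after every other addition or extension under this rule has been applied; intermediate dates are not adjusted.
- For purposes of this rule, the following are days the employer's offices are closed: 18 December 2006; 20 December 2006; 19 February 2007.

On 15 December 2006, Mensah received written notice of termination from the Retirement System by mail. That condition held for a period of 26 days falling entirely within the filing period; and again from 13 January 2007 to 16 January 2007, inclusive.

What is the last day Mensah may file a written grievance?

February 20, 2007

1 month after 15 December 2006 is January 15, 2007.
Service was by mail, adding 3 days: January 15, 2007 + 3 days = January 18, 2007.
Tolling adds 26 days: January 18, 2007 + 26 days = February 13, 2007.
From January 13, 2007 through January 16, 2007 inclusive is 4 days; tolling adds 4 days: February 13, 2007 + 4 days = February 17, 2007.
February 17, 2007 is Saturday; February 18, 2007 is Sunday; February 19, 2007 is a listed holiday. The next qualifying day is February 20, 2007.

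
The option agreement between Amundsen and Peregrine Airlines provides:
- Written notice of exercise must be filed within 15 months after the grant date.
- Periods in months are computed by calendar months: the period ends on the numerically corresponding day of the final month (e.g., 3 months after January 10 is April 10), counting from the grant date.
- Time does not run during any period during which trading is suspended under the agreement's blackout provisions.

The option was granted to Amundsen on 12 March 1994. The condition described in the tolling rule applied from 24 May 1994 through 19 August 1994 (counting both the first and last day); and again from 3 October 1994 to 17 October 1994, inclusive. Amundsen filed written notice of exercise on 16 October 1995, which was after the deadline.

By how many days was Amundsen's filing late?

15 months after 12 March 1994 is June 12, 1995.
From May 24, 1994 through August 19, 1994 inclusive is 88 days; tolling adds 88 days: June 12, 1995 + 88 days = September 8, 1995.
From October 3, 1994 through October 17, 1994 inclusive is 15 days; tolling adds 15 days: September 8, 1995 + 15 days = September 23, 1995.
The deadline is September 23, 1995; from September 23, 1995 to October 16, 1995 is 23 days.

23 days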